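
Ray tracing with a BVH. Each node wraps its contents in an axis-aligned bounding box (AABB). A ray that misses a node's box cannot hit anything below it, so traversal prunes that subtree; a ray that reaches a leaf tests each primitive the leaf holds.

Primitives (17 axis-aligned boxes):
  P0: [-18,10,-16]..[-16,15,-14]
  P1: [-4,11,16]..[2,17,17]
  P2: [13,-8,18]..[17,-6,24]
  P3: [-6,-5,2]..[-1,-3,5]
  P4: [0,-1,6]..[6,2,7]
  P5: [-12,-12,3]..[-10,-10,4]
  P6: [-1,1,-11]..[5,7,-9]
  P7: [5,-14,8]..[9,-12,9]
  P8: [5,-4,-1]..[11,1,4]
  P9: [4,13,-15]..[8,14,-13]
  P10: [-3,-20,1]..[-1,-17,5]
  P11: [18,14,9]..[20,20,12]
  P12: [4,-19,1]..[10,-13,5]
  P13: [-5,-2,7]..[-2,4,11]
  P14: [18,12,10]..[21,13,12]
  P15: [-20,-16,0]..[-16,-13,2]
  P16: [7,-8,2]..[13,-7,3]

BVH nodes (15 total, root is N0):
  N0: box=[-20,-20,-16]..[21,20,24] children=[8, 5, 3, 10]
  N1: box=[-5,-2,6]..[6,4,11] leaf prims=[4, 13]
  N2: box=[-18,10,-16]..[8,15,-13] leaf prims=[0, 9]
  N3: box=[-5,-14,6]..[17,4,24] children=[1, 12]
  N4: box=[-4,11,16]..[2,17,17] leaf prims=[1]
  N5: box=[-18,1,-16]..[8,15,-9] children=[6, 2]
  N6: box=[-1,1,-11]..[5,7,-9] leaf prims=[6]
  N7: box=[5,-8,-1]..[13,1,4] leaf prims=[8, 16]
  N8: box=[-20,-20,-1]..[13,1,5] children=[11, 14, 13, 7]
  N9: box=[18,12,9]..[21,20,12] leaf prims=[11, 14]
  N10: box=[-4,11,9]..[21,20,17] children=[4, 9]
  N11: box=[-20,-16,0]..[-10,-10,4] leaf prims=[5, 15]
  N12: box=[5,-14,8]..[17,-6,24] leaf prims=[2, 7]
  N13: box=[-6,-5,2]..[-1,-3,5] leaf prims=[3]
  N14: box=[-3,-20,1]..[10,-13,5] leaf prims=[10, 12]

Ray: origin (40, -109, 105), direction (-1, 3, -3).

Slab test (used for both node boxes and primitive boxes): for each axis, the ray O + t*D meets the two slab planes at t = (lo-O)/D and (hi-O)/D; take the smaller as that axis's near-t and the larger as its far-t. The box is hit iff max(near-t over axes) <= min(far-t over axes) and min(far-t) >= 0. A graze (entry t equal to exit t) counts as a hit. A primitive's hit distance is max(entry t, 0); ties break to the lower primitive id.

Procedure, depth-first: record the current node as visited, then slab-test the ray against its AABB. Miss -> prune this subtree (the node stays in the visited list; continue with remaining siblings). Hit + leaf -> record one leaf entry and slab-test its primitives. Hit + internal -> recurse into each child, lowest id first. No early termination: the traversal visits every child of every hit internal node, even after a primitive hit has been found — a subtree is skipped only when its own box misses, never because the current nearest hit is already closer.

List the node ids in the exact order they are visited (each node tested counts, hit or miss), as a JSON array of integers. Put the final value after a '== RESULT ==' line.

Trace the traversal:
N0 x:[19,60] y:[89/3,43] z:[27,121/3] -> hit [89/3,121/3], descend [3, 5, 8, 10]
  N3 x:[23,45] y:[95/3,113/3] z:[27,33] -> hit [95/3,33], descend [1, 12]
    N1 x:[34,45] y:[107/3,113/3] z:[94/3,33] -> miss, prune
    N12 x:[23,35] y:[95/3,103/3] z:[27,97/3] -> hit [95/3,97/3] leaf, test {P2(miss), P7@t=32}
  N5 x:[32,58] y:[110/3,124/3] z:[38,121/3] -> hit [38,121/3], descend [2, 6]
    N2 x:[32,58] y:[119/3,124/3] z:[118/3,121/3] -> hit [119/3,121/3] leaf, test {P0(miss), P9(miss)}
    N6 x:[35,41] y:[110/3,116/3] z:[38,116/3] -> hit [38,116/3] leaf, test {P6@t=38}
  N8 x:[27,60] y:[89/3,110/3] z:[100/3,106/3] -> hit [100/3,106/3], descend [7, 11, 13, 14]
    N7 x:[27,35] y:[101/3,110/3] z:[101/3,106/3] -> hit [101/3,35] leaf, test {P8@t=35, P16(miss)}
    N11 x:[50,60] y:[31,33] z:[101/3,35] -> miss, prune
    N13 x:[41,46] y:[104/3,106/3] z:[100/3,103/3] -> miss, prune
    N14 x:[30,43] y:[89/3,32] z:[100/3,104/3] -> miss, prune
  N10 x:[19,44] y:[40,43] z:[88/3,32] -> miss, prune

13 AABB tests over nodes [0, 3, 1, 12, 5, 2, 6, 8, 7, 11, 13, 14, 10]; 4 leaves entered; closest P7.

== RESULT ==
[0, 3, 1, 12, 5, 2, 6, 8, 7, 11, 13, 14, 10]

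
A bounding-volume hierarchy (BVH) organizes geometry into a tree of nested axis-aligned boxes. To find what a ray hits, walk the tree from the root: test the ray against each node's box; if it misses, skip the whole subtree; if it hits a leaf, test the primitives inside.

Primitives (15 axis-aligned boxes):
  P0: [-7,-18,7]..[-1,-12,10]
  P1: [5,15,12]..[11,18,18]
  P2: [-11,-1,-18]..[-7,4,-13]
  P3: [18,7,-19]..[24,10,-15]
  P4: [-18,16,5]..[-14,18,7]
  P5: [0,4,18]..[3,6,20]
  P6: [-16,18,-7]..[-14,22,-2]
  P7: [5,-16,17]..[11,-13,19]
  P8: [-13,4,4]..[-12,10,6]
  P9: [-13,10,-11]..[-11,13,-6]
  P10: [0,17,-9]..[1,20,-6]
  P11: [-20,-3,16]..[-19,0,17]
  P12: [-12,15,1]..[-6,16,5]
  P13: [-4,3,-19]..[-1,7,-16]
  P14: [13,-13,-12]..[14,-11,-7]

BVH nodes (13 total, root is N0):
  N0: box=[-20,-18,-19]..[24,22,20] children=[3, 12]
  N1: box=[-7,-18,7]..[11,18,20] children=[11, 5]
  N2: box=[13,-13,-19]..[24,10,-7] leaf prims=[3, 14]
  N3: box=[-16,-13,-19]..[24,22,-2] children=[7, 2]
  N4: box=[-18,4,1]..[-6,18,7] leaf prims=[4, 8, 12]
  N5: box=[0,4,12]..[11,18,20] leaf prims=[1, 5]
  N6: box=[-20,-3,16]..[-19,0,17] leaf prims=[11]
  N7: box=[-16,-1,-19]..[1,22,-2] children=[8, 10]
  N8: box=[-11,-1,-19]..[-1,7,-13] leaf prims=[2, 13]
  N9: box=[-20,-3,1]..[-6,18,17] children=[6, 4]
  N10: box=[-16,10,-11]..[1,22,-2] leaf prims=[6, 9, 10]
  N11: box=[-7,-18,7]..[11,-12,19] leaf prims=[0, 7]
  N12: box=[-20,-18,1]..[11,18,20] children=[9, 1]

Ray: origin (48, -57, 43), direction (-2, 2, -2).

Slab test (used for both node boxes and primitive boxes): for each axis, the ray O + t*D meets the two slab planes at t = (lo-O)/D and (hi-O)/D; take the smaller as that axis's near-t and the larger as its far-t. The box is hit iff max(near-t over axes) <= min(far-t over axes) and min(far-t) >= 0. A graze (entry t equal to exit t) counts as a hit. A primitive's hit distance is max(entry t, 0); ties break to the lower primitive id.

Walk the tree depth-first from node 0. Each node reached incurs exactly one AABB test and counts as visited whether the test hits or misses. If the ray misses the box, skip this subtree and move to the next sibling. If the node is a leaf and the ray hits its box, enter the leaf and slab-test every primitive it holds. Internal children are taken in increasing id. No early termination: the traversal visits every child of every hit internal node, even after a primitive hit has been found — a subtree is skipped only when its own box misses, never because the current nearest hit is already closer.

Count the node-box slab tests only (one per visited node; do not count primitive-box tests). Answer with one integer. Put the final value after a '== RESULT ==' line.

Trace the traversal:
N0 x:[12,34] y:[39/2,79/2] z:[23/2,31] -> hit [39/2,31], descend [3, 12]
  N3 x:[12,32] y:[22,79/2] z:[45/2,31] -> hit [45/2,31], descend [2, 7]
    N2 x:[12,35/2] y:[22,67/2] z:[25,31] -> miss, prune
    N7 x:[47/2,32] y:[28,79/2] z:[45/2,31] -> hit [28,31], descend [8, 10]
      N8 x:[49/2,59/2] y:[28,32] z:[28,31] -> hit [28,59/2] leaf, test {P2@t=28, P13(miss)}
      N10 x:[47/2,32] y:[67/2,79/2] z:[45/2,27] -> miss, prune
  N12 x:[37/2,34] y:[39/2,75/2] z:[23/2,21] -> hit [39/2,21], descend [1, 9]
    N1 x:[37/2,55/2] y:[39/2,75/2] z:[23/2,18] -> miss, prune
    N9 x:[27,34] y:[27,75/2] z:[13,21] -> miss, prune

Summary -> nodes [0, 3, 2, 7, 8, 10, 12, 1, 9]; box-tests=9; leaf-entries=1; first=P2

== RESULT ==
9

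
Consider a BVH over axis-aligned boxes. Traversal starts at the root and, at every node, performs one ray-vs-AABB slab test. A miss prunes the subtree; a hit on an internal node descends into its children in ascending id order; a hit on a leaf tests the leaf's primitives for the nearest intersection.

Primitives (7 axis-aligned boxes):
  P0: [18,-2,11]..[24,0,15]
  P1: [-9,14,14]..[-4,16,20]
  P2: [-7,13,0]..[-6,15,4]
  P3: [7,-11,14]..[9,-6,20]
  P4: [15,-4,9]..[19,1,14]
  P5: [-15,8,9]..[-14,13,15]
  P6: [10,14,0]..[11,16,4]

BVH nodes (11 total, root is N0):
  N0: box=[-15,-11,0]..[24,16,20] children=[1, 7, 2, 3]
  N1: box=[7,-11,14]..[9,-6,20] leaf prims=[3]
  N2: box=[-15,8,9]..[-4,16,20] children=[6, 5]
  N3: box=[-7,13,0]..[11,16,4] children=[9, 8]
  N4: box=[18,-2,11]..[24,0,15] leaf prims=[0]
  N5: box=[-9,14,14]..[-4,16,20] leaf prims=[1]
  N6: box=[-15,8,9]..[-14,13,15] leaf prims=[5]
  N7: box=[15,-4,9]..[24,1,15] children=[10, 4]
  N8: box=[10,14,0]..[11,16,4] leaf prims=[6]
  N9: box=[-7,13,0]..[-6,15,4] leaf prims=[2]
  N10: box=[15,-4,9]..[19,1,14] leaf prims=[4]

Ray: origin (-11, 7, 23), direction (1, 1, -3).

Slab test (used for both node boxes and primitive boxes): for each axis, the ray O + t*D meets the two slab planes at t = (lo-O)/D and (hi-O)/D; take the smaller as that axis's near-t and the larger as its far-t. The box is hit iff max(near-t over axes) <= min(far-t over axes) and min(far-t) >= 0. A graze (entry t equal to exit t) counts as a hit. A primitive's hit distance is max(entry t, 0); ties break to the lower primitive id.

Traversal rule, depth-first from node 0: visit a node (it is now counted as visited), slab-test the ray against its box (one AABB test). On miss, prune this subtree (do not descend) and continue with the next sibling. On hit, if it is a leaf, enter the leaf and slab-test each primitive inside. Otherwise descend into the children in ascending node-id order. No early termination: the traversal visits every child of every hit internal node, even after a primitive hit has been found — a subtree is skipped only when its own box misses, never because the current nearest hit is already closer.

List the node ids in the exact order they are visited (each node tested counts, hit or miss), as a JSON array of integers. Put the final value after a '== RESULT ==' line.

Traverse from the root:
N0 x:[-4,35] y:[-18,9] z:[1,23/3] -> hit [1,23/3], descend [1, 2, 3, 7]
  N1 x:[18,20] y:[-18,-13] z:[1,3] -> miss, prune
  N2 x:[-4,7] y:[1,9] z:[1,14/3] -> hit [1,14/3], descend [5, 6]
    N5 x:[2,7] y:[7,9] z:[1,3] -> miss, prune
    N6 x:[-4,-3] y:[1,6] z:[8/3,14/3] -> miss, prune
  N3 x:[4,22] y:[6,9] z:[19/3,23/3] -> hit [19/3,23/3], descend [8, 9]
    N8 x:[21,22] y:[7,9] z:[19/3,23/3] -> miss, prune
    N9 x:[4,5] y:[6,8] z:[19/3,23/3] -> miss, prune
  N7 x:[26,35] y:[-11,-6] z:[8/3,14/3] -> miss, prune

order=[0, 1, 2, 5, 6, 3, 8, 9, 7]  |boxes|=9  |leaves|=0  hit=miss

== RESULT ==
[0, 1, 2, 5, 6, 3, 8, 9, 7]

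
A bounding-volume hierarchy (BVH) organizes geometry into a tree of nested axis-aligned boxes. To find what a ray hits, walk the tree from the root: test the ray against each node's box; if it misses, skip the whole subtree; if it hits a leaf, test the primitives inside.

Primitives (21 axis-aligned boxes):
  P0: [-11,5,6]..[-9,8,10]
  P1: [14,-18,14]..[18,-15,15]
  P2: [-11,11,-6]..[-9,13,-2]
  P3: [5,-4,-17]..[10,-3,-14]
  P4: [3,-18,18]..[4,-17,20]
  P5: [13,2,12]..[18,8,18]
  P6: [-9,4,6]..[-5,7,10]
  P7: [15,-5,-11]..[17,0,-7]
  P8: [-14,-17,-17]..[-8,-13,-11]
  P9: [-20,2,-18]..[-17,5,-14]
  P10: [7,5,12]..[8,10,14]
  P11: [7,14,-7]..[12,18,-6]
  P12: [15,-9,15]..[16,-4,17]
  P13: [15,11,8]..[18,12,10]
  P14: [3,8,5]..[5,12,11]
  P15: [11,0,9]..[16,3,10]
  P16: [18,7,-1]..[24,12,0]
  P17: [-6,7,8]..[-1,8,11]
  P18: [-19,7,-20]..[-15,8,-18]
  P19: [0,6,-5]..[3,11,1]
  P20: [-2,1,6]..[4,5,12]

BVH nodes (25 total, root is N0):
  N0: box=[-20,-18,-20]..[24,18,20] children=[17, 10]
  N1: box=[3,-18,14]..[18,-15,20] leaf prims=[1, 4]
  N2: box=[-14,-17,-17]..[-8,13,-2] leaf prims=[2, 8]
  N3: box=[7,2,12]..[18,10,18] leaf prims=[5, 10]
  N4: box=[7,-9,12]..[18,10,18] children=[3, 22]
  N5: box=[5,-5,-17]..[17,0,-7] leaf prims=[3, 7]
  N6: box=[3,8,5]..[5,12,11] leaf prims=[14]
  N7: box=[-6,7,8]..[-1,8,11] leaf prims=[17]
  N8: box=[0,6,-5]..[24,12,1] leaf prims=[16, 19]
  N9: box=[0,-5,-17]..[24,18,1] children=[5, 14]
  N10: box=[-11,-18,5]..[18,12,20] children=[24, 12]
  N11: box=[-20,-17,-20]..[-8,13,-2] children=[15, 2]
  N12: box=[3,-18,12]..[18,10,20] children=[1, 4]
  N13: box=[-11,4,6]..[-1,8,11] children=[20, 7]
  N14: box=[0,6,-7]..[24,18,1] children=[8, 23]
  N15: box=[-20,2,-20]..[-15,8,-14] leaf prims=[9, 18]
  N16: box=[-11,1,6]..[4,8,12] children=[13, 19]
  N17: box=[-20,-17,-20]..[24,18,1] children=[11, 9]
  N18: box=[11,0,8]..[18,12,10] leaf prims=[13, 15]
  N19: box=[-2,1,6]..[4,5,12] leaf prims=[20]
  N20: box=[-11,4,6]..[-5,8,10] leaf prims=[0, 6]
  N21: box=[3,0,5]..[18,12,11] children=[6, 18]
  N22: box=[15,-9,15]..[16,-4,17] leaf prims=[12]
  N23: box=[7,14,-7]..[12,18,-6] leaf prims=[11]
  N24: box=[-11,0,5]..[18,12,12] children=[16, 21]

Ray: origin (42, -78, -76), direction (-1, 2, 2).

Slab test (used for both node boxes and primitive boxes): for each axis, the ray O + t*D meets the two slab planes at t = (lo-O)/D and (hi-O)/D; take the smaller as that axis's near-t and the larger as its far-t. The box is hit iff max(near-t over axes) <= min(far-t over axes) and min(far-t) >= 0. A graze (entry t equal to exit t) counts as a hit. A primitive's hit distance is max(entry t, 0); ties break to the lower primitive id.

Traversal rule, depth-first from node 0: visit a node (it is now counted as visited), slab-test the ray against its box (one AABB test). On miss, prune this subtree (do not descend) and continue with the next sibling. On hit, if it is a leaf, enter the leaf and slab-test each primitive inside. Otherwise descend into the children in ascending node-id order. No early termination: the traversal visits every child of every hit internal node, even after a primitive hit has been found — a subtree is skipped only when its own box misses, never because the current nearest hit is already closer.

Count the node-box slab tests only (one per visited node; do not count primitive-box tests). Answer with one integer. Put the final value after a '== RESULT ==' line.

Walk:
N0 x:[18,62] y:[30,48] z:[28,48] -> hit [30,48], descend [10, 17]
  N10 x:[24,53] y:[30,45] z:[81/2,48] -> hit [81/2,45], descend [12, 24]
    N12 x:[24,39] y:[30,44] z:[44,48] -> miss, prune
    N24 x:[24,53] y:[39,45] z:[81/2,44] -> hit [81/2,44], descend [16, 21]
      N16 x:[38,53] y:[79/2,43] z:[41,44] -> hit [41,43], descend [13, 19]
        N13 x:[43,53] y:[41,43] z:[41,87/2] -> hit [43,43], descend [7, 20]
          N7 x:[43,48] y:[85/2,43] z:[42,87/2] -> hit [43,43] leaf, test {P17@t=43}
          N20 x:[47,53] y:[41,43] z:[41,43] -> miss, prune
        N19 x:[38,44] y:[79/2,83/2] z:[41,44] -> hit [41,83/2] leaf, test {P20@t=41}
      N21 x:[24,39] y:[39,45] z:[81/2,87/2] -> miss, prune
  N17 x:[18,62] y:[61/2,48] z:[28,77/2] -> hit [61/2,77/2], descend [9, 11]
    N9 x:[18,42] y:[73/2,48] z:[59/2,77/2] -> hit [73/2,77/2], descend [5, 14]
      N5 x:[25,37] y:[73/2,39] z:[59/2,69/2] -> miss, prune
      N14 x:[18,42] y:[42,48] z:[69/2,77/2] -> miss, prune
    N11 x:[50,62] y:[61/2,91/2] z:[28,37] -> miss, prune

15 AABB tests over nodes [0, 10, 12, 24, 16, 13, 7, 20, 19, 21, 17, 9, 5, 14, 11]; 2 leaves entered; closest P20.

== RESULT ==
15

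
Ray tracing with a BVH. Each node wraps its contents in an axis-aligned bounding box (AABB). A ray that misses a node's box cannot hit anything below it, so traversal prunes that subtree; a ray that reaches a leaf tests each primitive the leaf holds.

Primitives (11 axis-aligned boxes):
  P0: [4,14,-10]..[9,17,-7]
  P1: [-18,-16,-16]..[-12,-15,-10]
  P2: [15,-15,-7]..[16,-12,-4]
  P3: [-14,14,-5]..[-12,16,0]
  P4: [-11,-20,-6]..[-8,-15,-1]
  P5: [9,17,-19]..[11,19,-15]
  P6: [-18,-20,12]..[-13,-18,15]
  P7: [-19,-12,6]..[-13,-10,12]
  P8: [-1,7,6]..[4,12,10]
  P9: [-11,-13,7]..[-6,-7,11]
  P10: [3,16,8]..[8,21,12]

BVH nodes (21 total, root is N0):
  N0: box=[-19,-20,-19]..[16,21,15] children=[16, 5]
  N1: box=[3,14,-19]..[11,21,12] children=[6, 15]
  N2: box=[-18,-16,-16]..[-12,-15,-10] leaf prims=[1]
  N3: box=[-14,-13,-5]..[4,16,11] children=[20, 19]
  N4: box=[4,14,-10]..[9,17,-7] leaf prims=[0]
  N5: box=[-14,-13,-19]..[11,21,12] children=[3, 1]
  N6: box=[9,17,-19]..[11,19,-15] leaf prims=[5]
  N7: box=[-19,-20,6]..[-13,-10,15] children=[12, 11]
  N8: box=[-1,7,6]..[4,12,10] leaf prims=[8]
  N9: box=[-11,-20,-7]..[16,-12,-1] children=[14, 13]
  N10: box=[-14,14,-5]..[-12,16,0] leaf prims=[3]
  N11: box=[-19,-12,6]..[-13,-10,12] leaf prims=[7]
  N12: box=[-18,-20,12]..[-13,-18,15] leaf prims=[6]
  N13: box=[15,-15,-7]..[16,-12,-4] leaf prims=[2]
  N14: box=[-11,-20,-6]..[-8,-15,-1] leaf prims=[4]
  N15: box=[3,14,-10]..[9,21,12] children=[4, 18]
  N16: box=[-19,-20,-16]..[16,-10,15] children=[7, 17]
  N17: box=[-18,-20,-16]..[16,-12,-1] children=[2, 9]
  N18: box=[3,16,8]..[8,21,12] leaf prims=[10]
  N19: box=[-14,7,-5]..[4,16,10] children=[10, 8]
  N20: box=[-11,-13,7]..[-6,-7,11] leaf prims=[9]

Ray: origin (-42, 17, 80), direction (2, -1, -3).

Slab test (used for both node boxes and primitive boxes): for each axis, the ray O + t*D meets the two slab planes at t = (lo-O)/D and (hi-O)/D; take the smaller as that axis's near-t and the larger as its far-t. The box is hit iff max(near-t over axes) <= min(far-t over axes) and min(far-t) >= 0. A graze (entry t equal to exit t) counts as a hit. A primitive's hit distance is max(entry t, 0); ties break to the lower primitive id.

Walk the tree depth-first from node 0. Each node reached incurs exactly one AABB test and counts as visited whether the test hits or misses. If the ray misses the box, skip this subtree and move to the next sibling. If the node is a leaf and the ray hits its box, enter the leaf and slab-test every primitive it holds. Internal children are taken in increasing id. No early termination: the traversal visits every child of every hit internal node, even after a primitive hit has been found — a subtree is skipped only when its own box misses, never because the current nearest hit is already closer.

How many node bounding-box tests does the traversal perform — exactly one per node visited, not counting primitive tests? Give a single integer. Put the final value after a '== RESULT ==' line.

Trace the traversal:
N0 x:[23/2,29] y:[-4,37] z:[65/3,33] -> hit [65/3,29], descend [5, 16]
  N5 x:[14,53/2] y:[-4,30] z:[68/3,33] -> hit [68/3,53/2], descend [1, 3]
    N1 x:[45/2,53/2] y:[-4,3] z:[68/3,33] -> miss, prune
    N3 x:[14,23] y:[1,30] z:[23,85/3] -> hit [23,23], descend [19, 20]
      N19 x:[14,23] y:[1,10] z:[70/3,85/3] -> miss, prune
      N20 x:[31/2,18] y:[24,30] z:[23,73/3] -> miss, prune
  N16 x:[23/2,29] y:[27,37] z:[65/3,32] -> hit [27,29], descend [7, 17]
    N7 x:[23/2,29/2] y:[27,37] z:[65/3,74/3] -> miss, prune
    N17 x:[12,29] y:[29,37] z:[27,32] -> hit [29,29], descend [2, 9]
      N2 x:[12,15] y:[32,33] z:[30,32] -> miss, prune
      N9 x:[31/2,29] y:[29,37] z:[27,29] -> hit [29,29], descend [13, 14]
        N13 x:[57/2,29] y:[29,32] z:[28,29] -> hit [29,29] leaf, test {P2@t=29}
        N14 x:[31/2,17] y:[32,37] z:[27,86/3] -> miss, prune

order=[0, 5, 1, 3, 19, 20, 16, 7, 17, 2, 9, 13, 14]  |boxes|=13  |leaves|=1  hit=P2

== RESULT ==
13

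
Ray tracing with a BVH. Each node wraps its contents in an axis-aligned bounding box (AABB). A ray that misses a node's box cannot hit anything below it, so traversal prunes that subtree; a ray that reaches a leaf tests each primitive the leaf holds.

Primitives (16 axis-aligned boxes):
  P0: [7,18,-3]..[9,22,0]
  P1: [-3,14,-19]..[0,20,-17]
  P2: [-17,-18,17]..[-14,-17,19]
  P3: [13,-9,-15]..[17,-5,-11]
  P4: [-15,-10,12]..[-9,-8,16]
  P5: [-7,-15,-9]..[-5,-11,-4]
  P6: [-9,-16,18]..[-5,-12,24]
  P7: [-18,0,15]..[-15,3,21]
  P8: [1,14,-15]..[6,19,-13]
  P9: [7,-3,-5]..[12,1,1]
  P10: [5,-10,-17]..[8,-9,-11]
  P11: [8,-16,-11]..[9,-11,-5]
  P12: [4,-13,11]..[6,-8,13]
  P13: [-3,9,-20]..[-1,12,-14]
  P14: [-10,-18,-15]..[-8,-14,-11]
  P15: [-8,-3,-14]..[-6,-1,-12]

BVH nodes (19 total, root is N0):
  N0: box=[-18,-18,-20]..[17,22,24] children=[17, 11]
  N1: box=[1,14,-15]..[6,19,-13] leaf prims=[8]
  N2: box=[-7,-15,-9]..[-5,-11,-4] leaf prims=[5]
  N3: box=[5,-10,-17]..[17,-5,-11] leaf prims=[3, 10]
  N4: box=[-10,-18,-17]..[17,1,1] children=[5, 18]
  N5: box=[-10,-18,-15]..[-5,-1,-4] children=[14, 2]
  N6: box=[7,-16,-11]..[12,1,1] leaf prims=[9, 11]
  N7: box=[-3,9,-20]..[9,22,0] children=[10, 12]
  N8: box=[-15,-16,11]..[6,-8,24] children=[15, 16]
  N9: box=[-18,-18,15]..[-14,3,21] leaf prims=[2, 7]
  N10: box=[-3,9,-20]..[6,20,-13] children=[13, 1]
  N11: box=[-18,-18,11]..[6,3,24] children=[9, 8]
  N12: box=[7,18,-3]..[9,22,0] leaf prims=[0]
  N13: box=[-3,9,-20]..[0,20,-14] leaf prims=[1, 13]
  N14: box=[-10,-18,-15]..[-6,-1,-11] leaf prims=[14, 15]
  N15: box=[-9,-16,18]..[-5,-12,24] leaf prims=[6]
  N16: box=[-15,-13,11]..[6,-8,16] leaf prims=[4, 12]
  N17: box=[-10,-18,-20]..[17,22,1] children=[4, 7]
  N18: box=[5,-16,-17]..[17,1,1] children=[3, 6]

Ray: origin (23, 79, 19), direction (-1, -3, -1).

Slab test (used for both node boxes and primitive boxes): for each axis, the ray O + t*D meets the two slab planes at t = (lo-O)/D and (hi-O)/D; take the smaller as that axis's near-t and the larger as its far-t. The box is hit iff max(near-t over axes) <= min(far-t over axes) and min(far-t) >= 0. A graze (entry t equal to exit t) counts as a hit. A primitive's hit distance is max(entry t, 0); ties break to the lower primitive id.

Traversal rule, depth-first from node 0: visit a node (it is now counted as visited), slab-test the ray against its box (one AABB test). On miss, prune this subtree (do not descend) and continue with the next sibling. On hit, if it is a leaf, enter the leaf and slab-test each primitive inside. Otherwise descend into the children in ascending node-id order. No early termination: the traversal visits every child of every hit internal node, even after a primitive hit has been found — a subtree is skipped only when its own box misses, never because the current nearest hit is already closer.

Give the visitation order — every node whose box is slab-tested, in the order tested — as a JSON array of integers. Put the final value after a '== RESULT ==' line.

Walk:
N0 x:[6,41] y:[19,97/3] z:[-5,39] -> hit [19,97/3], descend [11, 17]
  N11 x:[17,41] y:[76/3,97/3] z:[-5,8] -> miss, prune
  N17 x:[6,33] y:[19,97/3] z:[18,39] -> hit [19,97/3], descend [4, 7]
    N4 x:[6,33] y:[26,97/3] z:[18,36] -> hit [26,97/3], descend [5, 18]
      N5 x:[28,33] y:[80/3,97/3] z:[23,34] -> hit [28,97/3], descend [2, 14]
        N2 x:[28,30] y:[30,94/3] z:[23,28] -> miss, prune
        N14 x:[29,33] y:[80/3,97/3] z:[30,34] -> hit [30,97/3] leaf, test {P14@t=31, P15(miss)}
      N18 x:[6,18] y:[26,95/3] z:[18,36] -> miss, prune
    N7 x:[14,26] y:[19,70/3] z:[19,39] -> hit [19,70/3], descend [10, 12]
      N10 x:[17,26] y:[59/3,70/3] z:[32,39] -> miss, prune
      N12 x:[14,16] y:[19,61/3] z:[19,22] -> miss, prune

Visited [0, 11, 17, 4, 5, 2, 14, 18, 7, 10, 12]. Tests: 11 box, 1 leaf. Nearest: P14.

== RESULT ==
[0, 11, 17, 4, 5, 2, 14, 18, 7, 10, 12]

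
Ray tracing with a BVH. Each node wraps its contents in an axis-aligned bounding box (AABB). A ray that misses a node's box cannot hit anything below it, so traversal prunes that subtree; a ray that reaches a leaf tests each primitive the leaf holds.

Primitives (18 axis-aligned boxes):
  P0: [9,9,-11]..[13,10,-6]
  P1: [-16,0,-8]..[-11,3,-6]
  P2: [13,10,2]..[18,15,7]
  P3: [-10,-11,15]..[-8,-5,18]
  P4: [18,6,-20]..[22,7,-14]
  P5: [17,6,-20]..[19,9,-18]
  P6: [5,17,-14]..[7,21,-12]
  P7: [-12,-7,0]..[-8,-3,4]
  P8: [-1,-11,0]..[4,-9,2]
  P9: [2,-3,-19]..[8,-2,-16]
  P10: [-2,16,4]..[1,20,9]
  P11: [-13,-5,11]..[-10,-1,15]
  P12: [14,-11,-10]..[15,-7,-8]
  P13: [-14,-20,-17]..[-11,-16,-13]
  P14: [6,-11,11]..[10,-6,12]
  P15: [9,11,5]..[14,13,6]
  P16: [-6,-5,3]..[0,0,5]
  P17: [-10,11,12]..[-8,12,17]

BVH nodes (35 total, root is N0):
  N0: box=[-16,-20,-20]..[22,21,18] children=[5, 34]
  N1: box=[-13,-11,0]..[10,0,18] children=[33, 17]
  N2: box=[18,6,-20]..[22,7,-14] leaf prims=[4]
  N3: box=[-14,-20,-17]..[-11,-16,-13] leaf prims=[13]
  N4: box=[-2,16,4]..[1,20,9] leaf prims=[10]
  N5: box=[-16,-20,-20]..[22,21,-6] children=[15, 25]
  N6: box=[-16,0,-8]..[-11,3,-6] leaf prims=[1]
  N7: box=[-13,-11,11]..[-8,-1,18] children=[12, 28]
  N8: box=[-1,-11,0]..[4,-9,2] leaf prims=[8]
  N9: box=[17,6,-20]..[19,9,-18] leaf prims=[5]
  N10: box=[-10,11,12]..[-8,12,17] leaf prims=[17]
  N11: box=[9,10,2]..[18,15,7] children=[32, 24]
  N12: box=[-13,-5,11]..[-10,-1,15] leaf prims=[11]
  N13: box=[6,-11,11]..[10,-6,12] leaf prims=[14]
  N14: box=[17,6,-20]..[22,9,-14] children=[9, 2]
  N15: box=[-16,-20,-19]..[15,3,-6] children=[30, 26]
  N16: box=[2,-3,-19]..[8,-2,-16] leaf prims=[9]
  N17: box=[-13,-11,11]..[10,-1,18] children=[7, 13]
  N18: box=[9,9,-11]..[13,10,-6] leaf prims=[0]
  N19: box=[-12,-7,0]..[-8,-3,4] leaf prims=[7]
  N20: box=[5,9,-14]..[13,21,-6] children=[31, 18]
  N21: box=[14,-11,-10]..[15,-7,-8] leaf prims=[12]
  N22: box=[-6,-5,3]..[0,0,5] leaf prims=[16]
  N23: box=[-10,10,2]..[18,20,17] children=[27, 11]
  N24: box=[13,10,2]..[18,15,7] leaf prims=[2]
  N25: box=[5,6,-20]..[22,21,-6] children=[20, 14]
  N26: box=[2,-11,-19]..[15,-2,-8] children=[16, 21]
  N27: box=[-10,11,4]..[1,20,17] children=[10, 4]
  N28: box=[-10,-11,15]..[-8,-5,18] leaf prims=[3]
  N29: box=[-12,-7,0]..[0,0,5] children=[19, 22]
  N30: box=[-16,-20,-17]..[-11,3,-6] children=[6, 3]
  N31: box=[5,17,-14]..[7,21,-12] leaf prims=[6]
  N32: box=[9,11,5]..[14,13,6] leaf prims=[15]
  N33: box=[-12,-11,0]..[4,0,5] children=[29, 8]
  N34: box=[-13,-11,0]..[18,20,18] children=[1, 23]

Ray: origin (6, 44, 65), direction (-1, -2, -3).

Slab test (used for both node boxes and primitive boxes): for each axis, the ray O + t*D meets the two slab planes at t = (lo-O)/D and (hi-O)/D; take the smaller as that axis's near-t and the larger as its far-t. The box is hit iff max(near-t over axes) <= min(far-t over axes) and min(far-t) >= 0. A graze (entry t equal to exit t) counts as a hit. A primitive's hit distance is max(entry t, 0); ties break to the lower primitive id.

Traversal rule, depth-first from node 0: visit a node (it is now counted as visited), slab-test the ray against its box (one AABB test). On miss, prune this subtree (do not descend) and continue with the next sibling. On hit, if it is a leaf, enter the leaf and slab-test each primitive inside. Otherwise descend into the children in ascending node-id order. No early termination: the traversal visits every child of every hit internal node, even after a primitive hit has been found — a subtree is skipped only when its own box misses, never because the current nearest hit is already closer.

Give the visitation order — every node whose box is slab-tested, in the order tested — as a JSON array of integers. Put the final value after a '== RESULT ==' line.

Trace the traversal:
N0 x:[-16,22] y:[23/2,32] z:[47/3,85/3] -> hit [47/3,22], descend [5, 34]
  N5 x:[-16,22] y:[23/2,32] z:[71/3,85/3] -> miss, prune
  N34 x:[-12,19] y:[12,55/2] z:[47/3,65/3] -> hit [47/3,19], descend [1, 23]
    N1 x:[-4,19] y:[22,55/2] z:[47/3,65/3] -> miss, prune
    N23 x:[-12,16] y:[12,17] z:[16,21] -> hit [16,16], descend [11, 27]
      N11 x:[-12,-3] y:[29/2,17] z:[58/3,21] -> miss, prune
      N27 x:[5,16] y:[12,33/2] z:[16,61/3] -> hit [16,16], descend [4, 10]
        N4 x:[5,8] y:[12,14] z:[56/3,61/3] -> miss, prune
        N10 x:[14,16] y:[16,33/2] z:[16,53/3] -> hit [16,16] leaf, test {P17@t=16}

Summary -> nodes [0, 5, 34, 1, 23, 11, 27, 4, 10]; box-tests=9; leaf-entries=1; first=P17

== RESULT ==
[0, 5, 34, 1, 23, 11, 27, 4, 10]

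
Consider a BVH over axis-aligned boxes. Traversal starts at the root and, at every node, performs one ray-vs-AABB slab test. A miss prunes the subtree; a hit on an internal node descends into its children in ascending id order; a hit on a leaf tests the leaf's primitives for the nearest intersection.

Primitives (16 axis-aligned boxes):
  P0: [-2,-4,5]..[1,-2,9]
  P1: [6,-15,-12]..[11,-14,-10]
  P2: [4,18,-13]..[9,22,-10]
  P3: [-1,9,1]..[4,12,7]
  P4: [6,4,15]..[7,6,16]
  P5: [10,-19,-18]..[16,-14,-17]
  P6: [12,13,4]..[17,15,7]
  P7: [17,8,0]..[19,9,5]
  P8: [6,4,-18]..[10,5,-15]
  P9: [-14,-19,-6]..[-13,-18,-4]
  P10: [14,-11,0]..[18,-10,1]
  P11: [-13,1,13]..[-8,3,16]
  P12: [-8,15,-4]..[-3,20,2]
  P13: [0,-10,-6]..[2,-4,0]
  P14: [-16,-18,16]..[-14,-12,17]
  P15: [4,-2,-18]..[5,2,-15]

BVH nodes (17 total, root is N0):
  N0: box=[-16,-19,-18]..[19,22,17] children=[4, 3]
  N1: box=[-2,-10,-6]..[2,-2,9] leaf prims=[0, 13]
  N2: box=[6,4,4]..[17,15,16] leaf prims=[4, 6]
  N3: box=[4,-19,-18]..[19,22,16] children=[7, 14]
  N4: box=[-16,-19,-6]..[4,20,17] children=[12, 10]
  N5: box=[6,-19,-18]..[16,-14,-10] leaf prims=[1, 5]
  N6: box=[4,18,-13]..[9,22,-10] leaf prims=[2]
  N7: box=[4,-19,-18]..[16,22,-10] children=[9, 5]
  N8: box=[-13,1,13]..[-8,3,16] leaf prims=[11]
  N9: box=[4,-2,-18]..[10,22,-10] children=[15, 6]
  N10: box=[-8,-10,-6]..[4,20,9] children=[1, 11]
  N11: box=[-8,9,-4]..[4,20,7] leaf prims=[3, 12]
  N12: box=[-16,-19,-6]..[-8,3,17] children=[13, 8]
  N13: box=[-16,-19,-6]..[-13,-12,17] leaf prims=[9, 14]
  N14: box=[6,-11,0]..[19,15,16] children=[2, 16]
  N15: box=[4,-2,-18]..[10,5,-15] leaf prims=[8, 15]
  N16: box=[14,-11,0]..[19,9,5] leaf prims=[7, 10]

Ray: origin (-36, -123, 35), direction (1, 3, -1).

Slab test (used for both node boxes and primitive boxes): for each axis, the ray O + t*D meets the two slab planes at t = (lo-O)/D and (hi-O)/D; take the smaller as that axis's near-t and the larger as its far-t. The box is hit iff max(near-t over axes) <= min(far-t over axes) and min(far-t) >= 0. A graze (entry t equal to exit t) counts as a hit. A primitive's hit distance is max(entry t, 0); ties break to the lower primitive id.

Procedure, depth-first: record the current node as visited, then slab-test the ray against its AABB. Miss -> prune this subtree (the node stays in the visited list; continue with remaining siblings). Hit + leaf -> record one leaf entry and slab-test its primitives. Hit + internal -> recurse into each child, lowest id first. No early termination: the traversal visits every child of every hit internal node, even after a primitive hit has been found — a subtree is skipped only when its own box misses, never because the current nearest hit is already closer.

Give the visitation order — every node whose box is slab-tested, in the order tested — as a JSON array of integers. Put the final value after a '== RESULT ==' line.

Trace the traversal:
N0 x:[20,55] y:[104/3,145/3] z:[18,53] -> hit [104/3,145/3], descend [3, 4]
  N3 x:[40,55] y:[104/3,145/3] z:[19,53] -> hit [40,145/3], descend [7, 14]
    N7 x:[40,52] y:[104/3,145/3] z:[45,53] -> hit [45,145/3], descend [5, 9]
      N5 x:[42,52] y:[104/3,109/3] z:[45,53] -> miss, prune
      N9 x:[40,46] y:[121/3,145/3] z:[45,53] -> hit [45,46], descend [6, 15]
        N6 x:[40,45] y:[47,145/3] z:[45,48] -> miss, prune
        N15 x:[40,46] y:[121/3,128/3] z:[50,53] -> miss, prune
    N14 x:[42,55] y:[112/3,46] z:[19,35] -> miss, prune
  N4 x:[20,40] y:[104/3,143/3] z:[18,41] -> hit [104/3,40], descend [10, 12]
    N10 x:[28,40] y:[113/3,143/3] z:[26,41] -> hit [113/3,40], descend [1, 11]
      N1 x:[34,38] y:[113/3,121/3] z:[26,41] -> hit [113/3,38] leaf, test {P0(miss), P13@t=113/3}
      N11 x:[28,40] y:[44,143/3] z:[28,39] -> miss, prune
    N12 x:[20,28] y:[104/3,42] z:[18,41] -> miss, prune

order=[0, 3, 7, 5, 9, 6, 15, 14, 4, 10, 1, 11, 12]  |boxes|=13  |leaves|=1  hit=P13

== RESULT ==
[0, 3, 7, 5, 9, 6, 15, 14, 4, 10, 1, 11, 12]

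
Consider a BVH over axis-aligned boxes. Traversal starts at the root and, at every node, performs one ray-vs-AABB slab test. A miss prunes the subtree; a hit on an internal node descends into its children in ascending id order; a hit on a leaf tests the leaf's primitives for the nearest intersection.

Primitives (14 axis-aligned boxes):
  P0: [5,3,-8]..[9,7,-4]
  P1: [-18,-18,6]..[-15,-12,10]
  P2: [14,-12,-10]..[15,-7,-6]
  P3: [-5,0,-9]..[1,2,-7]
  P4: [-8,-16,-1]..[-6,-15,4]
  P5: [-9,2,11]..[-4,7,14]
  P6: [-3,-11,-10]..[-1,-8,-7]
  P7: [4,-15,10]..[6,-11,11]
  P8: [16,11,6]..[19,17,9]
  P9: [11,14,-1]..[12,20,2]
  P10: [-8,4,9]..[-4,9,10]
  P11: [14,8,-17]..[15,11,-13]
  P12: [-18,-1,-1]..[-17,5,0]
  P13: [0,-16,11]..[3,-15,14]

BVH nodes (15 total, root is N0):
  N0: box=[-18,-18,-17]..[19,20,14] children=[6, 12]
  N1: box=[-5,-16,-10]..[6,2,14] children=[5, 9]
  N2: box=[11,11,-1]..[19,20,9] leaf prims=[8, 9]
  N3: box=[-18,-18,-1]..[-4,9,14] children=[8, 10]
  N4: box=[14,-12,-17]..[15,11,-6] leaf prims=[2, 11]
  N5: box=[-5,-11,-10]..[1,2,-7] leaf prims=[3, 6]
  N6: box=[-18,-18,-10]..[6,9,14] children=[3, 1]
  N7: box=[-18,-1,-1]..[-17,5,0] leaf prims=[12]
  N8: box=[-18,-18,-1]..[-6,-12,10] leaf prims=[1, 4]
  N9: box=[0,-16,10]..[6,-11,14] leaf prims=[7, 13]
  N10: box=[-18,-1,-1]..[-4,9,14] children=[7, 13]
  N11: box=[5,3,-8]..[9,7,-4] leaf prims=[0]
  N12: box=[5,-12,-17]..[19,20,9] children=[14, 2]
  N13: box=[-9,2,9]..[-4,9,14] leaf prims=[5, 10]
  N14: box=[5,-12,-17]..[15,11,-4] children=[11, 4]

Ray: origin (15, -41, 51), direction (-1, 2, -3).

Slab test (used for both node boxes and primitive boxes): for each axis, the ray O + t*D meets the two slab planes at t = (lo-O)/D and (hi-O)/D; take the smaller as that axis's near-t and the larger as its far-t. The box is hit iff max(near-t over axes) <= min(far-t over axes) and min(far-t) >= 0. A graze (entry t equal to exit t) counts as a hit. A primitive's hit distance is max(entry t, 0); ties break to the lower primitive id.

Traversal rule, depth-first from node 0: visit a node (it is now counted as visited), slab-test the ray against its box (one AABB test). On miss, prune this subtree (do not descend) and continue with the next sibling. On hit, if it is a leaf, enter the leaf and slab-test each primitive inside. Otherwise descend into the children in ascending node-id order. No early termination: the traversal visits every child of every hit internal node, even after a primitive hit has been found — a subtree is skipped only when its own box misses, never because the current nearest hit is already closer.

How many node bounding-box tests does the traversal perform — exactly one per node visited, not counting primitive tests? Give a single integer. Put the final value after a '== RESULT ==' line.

Trace the traversal:
N0 x:[-4,33] y:[23/2,61/2] z:[37/3,68/3] -> hit [37/3,68/3], descend [6, 12]
  N6 x:[9,33] y:[23/2,25] z:[37/3,61/3] -> hit [37/3,61/3], descend [1, 3]
    N1 x:[9,20] y:[25/2,43/2] z:[37/3,61/3] -> hit [25/2,20], descend [5, 9]
      N5 x:[14,20] y:[15,43/2] z:[58/3,61/3] -> hit [58/3,20] leaf, test {P3(miss), P6(miss)}
      N9 x:[9,15] y:[25/2,15] z:[37/3,41/3] -> hit [25/2,41/3] leaf, test {P7(miss), P13@t=25/2}
    N3 x:[19,33] y:[23/2,25] z:[37/3,52/3] -> miss, prune
  N12 x:[-4,10] y:[29/2,61/2] z:[14,68/3] -> miss, prune

7 AABB tests over nodes [0, 6, 1, 5, 9, 3, 12]; 2 leaves entered; closest P13.

== RESULT ==
7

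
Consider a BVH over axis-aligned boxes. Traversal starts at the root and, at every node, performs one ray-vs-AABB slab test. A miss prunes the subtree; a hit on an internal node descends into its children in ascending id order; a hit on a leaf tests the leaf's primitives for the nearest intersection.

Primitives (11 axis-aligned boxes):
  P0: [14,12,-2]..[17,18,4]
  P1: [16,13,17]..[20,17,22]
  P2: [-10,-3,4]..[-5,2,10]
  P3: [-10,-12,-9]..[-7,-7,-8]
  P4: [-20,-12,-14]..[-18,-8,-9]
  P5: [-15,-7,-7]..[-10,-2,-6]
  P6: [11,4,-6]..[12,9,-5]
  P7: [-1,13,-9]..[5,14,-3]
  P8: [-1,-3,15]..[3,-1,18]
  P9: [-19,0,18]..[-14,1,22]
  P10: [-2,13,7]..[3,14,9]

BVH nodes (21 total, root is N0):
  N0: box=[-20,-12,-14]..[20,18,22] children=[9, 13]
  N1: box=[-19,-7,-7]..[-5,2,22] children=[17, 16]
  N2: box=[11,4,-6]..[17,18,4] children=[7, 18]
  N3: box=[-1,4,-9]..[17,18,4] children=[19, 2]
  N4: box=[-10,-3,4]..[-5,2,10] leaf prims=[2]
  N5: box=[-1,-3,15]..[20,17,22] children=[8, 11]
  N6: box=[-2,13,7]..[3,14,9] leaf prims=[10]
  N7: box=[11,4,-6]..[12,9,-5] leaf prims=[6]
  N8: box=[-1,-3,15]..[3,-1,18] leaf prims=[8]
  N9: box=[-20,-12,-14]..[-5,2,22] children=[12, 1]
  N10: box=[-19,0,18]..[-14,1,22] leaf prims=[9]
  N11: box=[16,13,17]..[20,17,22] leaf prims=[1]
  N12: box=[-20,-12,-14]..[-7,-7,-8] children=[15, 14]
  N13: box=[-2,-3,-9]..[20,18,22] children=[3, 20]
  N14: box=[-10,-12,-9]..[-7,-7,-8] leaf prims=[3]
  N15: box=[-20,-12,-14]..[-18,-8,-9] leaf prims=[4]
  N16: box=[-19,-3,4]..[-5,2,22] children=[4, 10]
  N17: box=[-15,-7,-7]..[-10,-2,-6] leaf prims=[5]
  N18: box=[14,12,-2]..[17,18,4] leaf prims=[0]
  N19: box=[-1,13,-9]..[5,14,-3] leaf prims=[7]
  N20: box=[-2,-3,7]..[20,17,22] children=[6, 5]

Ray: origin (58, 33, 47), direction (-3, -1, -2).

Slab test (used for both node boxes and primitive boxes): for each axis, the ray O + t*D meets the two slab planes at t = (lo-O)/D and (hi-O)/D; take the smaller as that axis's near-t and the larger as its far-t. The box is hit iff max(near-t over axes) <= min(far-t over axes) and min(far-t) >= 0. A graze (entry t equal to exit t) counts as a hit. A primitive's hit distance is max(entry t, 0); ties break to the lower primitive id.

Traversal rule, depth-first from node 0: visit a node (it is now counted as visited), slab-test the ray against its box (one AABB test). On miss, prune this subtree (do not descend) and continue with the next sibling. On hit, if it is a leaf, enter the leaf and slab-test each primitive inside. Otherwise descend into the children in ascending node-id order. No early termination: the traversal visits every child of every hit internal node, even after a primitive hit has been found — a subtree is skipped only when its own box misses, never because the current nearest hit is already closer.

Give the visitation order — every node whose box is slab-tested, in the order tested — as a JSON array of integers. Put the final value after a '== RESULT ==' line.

Traverse from the root:
N0 x:[38/3,26] y:[15,45] z:[25/2,61/2] -> hit [15,26], descend [9, 13]
  N9 x:[21,26] y:[31,45] z:[25/2,61/2] -> miss, prune
  N13 x:[38/3,20] y:[15,36] z:[25/2,28] -> hit [15,20], descend [3, 20]
    N3 x:[41/3,59/3] y:[15,29] z:[43/2,28] -> miss, prune
    N20 x:[38/3,20] y:[16,36] z:[25/2,20] -> hit [16,20], descend [5, 6]
      N5 x:[38/3,59/3] y:[16,36] z:[25/2,16] -> hit [16,16], descend [8, 11]
        N8 x:[55/3,59/3] y:[34,36] z:[29/2,16] -> miss, prune
        N11 x:[38/3,14] y:[16,20] z:[25/2,15] -> miss, prune
      N6 x:[55/3,20] y:[19,20] z:[19,20] -> hit [19,20] leaf, test {P10@t=19}

9 AABB tests over nodes [0, 9, 13, 3, 20, 5, 8, 11, 6]; 1 leaf entered; closest P10.

== RESULT ==
[0, 9, 13, 3, 20, 5, 8, 11, 6]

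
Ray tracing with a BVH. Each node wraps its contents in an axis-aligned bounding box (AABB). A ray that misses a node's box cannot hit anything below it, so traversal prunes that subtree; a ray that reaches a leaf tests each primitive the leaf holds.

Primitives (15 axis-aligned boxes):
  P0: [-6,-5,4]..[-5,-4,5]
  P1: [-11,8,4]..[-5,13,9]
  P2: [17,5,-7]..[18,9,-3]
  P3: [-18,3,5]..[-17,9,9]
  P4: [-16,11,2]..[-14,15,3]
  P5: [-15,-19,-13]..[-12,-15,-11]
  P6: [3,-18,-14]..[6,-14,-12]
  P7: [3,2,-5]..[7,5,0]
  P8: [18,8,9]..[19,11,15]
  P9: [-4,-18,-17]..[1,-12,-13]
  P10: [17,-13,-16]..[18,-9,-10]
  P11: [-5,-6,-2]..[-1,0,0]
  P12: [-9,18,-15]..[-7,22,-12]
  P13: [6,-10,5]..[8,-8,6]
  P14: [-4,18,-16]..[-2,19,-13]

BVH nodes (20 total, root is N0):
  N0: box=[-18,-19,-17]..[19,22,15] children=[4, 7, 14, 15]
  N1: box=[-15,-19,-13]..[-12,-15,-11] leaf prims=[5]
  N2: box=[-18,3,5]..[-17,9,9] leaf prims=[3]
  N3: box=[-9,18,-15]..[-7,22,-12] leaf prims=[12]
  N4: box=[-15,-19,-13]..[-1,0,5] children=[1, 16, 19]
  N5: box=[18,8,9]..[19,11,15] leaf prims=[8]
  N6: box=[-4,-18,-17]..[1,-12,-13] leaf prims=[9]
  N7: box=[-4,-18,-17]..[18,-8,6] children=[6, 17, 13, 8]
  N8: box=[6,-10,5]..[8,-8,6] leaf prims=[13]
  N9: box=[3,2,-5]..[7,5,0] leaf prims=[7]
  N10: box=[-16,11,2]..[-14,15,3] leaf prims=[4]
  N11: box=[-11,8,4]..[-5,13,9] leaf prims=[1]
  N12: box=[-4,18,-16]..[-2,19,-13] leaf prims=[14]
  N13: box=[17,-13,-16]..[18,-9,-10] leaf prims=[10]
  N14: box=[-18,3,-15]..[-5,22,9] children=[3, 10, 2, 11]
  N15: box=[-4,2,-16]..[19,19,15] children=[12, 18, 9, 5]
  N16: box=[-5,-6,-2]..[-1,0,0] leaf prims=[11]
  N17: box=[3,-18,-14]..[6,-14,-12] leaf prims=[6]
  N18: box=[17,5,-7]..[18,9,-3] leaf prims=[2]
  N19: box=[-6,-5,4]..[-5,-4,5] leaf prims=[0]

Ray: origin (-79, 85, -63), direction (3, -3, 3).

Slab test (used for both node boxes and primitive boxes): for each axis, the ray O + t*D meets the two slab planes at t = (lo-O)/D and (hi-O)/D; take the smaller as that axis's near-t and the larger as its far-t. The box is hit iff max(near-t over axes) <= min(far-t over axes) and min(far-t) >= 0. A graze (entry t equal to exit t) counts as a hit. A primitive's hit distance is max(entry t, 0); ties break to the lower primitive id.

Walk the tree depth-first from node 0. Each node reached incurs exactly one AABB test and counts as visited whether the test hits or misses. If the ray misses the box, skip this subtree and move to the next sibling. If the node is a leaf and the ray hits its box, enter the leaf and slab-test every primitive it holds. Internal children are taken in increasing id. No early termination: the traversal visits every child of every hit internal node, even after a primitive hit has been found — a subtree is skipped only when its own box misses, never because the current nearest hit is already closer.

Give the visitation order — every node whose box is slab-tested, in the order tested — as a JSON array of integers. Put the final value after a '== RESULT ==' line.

Trace the traversal:
N0 x:[61/3,98/3] y:[21,104/3] z:[46/3,26] -> hit [21,26], descend [4, 7, 14, 15]
  N4 x:[64/3,26] y:[85/3,104/3] z:[50/3,68/3] -> miss, prune
  N7 x:[25,97/3] y:[31,103/3] z:[46/3,23] -> miss, prune
  N14 x:[61/3,74/3] y:[21,82/3] z:[16,24] -> hit [21,24], descend [2, 3, 10, 11]
    N2 x:[61/3,62/3] y:[76/3,82/3] z:[68/3,24] -> miss, prune
    N3 x:[70/3,24] y:[21,67/3] z:[16,17] -> miss, prune
    N10 x:[21,65/3] y:[70/3,74/3] z:[65/3,22] -> miss, prune
    N11 x:[68/3,74/3] y:[24,77/3] z:[67/3,24] -> hit [24,24] leaf, test {P1@t=24}
  N15 x:[25,98/3] y:[22,83/3] z:[47/3,26] -> hit [25,26], descend [5, 9, 12, 18]
    N5 x:[97/3,98/3] y:[74/3,77/3] z:[24,26] -> miss, prune
    N9 x:[82/3,86/3] y:[80/3,83/3] z:[58/3,21] -> miss, prune
    N12 x:[25,77/3] y:[22,67/3] z:[47/3,50/3] -> miss, prune
    N18 x:[32,97/3] y:[76/3,80/3] z:[56/3,20] -> miss, prune

13 AABB tests over nodes [0, 4, 7, 14, 2, 3, 10, 11, 15, 5, 9, 12, 18]; 1 leaf entered; closest P1.

== RESULT ==
[0, 4, 7, 14, 2, 3, 10, 11, 15, 5, 9, 12, 18]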